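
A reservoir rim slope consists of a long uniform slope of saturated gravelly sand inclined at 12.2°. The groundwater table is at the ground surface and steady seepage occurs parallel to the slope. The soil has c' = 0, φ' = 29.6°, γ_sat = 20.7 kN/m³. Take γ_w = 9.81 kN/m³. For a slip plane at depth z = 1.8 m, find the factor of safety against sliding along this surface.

With seepage parallel to the slope and the water table at the surface, the effective normal stress on the slip plane uses the buoyant unit weight γ' = γ_sat − γ_w while the driving shear stress uses γ_sat:
FS = [c' + γ' z cos²β tanφ'] / [γ_sat z sinβ cosβ]
(For c' = 0 this reduces to FS = (γ'/γ_sat)·tanφ'/tanβ.)
γ' = 20.7 − 9.81 = 10.89 kN/m³
Numerator = 0.0 + 10.89·1.8·cos²12.2°·tan29.6° = 0.0 + 10.89·1.8·0.9553·0.5681 = 10.638 kPa
Denominator = 20.7·1.8·sin12.2°·cos12.2° = 20.7·1.8·0.2113·0.9774 = 7.696 kPa
FS = 10.638 / 7.696 = 1.382

FS = 1.38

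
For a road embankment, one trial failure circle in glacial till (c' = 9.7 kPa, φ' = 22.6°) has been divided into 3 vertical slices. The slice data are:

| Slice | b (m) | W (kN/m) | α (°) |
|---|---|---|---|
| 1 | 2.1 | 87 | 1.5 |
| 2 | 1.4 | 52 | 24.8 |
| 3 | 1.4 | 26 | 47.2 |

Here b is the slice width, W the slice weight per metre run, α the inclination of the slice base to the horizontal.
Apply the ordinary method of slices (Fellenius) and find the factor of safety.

FS = 2.75

Ordinary method of slices: FS = Σ[c'·Δl_i + (W_i cosα_i)·tanφ'] / Σ W_i sinα_i, with Δl_i = b_i / cosα_i.
Slice 1: Δl = 2.1/cos1.5° = 2.101 m; N'_1 = 87·cos1.5° = 87.0; c'Δl = 20.38; W sinα = 2.3
Slice 2: Δl = 1.4/cos24.8° = 1.542 m; N'_2 = 52·cos24.8° = 47.2; c'Δl = 14.96; W sinα = 21.8
Slice 3: Δl = 1.4/cos47.2° = 2.061 m; N'_3 = 26·cos47.2° = 17.7; c'Δl = 19.99; W sinα = 19.1
Σc'Δl = 55.3 kN/m; ΣN' = 151.8 kN/m; ΣW sinα = 43.2 kN/m
Resisting = 55.3 + 151.8·tan22.6° = 55.3 + 63.2 = 118.5 kN/m
FS = 118.5 / 43.2 = 2.746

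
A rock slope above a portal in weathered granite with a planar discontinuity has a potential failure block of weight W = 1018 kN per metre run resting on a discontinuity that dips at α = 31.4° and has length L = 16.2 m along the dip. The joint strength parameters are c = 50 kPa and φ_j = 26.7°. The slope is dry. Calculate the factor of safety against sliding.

Resolving the block weight along and normal to the plane and applying the Mohr–Coulomb strength on the joint:
N' = W cosα = 1018·cos31.4° = 868.9 kN/m
Driving force T = W sinα = 1018·sin31.4° = 530.4 kN/m
Resisting force R = c·L + N'·tanφ_j = 50·16.2 + 868.9·tan26.7° = 810.0 + 437.0 = 1247.0 kN/m
FS = R / T = 1247.0 / 530.4 = 2.351

FS = 2.35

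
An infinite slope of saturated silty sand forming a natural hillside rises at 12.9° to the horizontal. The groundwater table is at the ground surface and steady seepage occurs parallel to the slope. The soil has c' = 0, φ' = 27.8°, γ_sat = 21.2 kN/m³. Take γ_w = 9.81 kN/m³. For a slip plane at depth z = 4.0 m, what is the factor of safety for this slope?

With seepage parallel to the slope and the water table at the surface, the effective normal stress on the slip plane uses the buoyant unit weight γ' = γ_sat − γ_w while the driving shear stress uses γ_sat:
FS = [c' + γ' z cos²β tanφ'] / [γ_sat z sinβ cosβ]
(For c' = 0 this reduces to FS = (γ'/γ_sat)·tanφ'/tanβ.)
γ' = 21.2 − 9.81 = 11.39 kN/m³
Numerator = 0.0 + 11.39·4.0·cos²12.9°·tan27.8° = 0.0 + 11.39·4.0·0.9502·0.5272 = 22.824 kPa
Denominator = 21.2·4.0·sin12.9°·cos12.9° = 21.2·4.0·0.2233·0.9748 = 18.454 kPa
FS = 22.824 / 18.454 = 1.237

FS = 1.24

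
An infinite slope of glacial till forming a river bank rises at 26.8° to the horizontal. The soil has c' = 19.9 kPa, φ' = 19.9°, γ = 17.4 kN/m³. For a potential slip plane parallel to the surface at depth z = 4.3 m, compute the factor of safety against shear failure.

For an infinite slope with a slip plane parallel to the surface (no pore pressure): FS = [c' + γz cos²β tanφ'] / [γz sinβ cosβ].
γz = 17.4·4.3 = 74.82 kN/m²
Numerator = 19.9 + 74.82·cos²26.8°·tan19.9° = 19.9 + 74.82·0.7967·0.3620 = 41.478 kPa
Denominator = 74.82·sin26.8°·cos26.8° = 74.82·0.4509·0.8926 = 30.111 kPa
FS = 41.478 / 30.111 = 1.378

FS = 1.38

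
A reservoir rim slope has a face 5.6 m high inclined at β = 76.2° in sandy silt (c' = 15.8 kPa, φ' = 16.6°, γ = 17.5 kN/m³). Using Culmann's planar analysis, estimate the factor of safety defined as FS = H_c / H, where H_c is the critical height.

FS = 1.22

H_c = (4c'/γ) · sinβ cosφ' / [1 − cos(β − φ')]
    = (4·15.8/17.5) · sin76.2°·cos16.6° / [1 − cos59.6°]
    = 3.611 · 0.9307 / 0.4940 = 6.80 m
FS = H_c / H = 6.80 / 5.6 = 1.215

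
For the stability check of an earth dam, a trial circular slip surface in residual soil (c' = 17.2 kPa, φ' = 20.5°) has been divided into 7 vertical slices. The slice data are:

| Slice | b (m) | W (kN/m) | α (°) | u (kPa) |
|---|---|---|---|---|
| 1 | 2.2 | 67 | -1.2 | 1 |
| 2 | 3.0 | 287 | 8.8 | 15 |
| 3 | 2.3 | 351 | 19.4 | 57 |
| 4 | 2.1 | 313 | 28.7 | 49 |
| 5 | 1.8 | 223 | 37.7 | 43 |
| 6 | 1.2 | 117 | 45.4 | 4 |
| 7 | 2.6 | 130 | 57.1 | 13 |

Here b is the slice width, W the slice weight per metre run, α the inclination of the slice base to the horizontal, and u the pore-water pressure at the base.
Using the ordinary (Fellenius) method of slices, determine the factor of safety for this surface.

FS = 0.98

Ordinary method of slices: FS = Σ[c'·Δl_i + (W_i cosα_i − u_i·Δl_i)·tanφ'] / Σ W_i sinα_i, with Δl_i = b_i / cosα_i.
Slice 1: Δl = 2.2/cos(-1.2°) = 2.200 m; N'_1 = 67·cos(-1.2°) − 1·2.200 = 64.8; c'Δl = 37.85; W sinα = -1.4
Slice 2: Δl = 3.0/cos8.8° = 3.036 m; N'_2 = 287·cos8.8° − 15·3.036 = 238.1; c'Δl = 52.21; W sinα = 43.9
Slice 3: Δl = 2.3/cos19.4° = 2.438 m; N'_3 = 351·cos19.4° − 57·2.438 = 192.1; c'Δl = 41.94; W sinα = 116.6
Slice 4: Δl = 2.1/cos28.7° = 2.394 m; N'_4 = 313·cos28.7° − 49·2.394 = 157.2; c'Δl = 41.18; W sinα = 150.3
Slice 5: Δl = 1.8/cos37.7° = 2.275 m; N'_5 = 223·cos37.7° − 43·2.275 = 78.6; c'Δl = 39.13; W sinα = 136.4
Slice 6: Δl = 1.2/cos45.4° = 1.709 m; N'_6 = 117·cos45.4° − 4·1.709 = 75.3; c'Δl = 29.40; W sinα = 83.3
Slice 7: Δl = 2.6/cos57.1° = 4.787 m; N'_7 = 130·cos57.1° − 13·4.787 = 8.4; c'Δl = 82.33; W sinα = 109.2
Σc'Δl = 324.0 kN/m; ΣN' = 814.5 kN/m; ΣW sinα = 638.2 kN/m
Resisting = 324.0 + 814.5·tan20.5° = 324.0 + 304.5 = 628.6 kN/m
FS = 628.6 / 638.2 = 0.985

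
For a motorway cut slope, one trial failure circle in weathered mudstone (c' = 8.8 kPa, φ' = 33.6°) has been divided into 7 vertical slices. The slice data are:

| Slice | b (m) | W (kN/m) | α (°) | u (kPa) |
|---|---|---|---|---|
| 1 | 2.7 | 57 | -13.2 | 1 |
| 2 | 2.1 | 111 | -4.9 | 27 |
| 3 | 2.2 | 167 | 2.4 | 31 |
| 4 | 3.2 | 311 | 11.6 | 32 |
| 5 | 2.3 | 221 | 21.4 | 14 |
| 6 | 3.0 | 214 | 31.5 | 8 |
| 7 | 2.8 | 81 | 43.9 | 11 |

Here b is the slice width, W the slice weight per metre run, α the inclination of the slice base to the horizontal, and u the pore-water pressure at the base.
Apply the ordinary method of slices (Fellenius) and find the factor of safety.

Ordinary method of slices: FS = Σ[c'·Δl_i + (W_i cosα_i − u_i·Δl_i)·tanφ'] / Σ W_i sinα_i, with Δl_i = b_i / cosα_i.
Slice 1: Δl = 2.7/cos(-13.2°) = 2.773 m; N'_1 = 57·cos(-13.2°) − 1·2.773 = 52.7; c'Δl = 24.40; W sinα = -13.0
Slice 2: Δl = 2.1/cos(-4.9°) = 2.108 m; N'_2 = 111·cos(-4.9°) − 27·2.108 = 53.7; c'Δl = 18.55; W sinα = -9.5
Slice 3: Δl = 2.2/cos2.4° = 2.202 m; N'_3 = 167·cos2.4° − 31·2.202 = 98.6; c'Δl = 19.38; W sinα = 7.0
Slice 4: Δl = 3.2/cos11.6° = 3.267 m; N'_4 = 311·cos11.6° − 32·3.267 = 200.1; c'Δl = 28.75; W sinα = 62.5
Slice 5: Δl = 2.3/cos21.4° = 2.470 m; N'_5 = 221·cos21.4° − 14·2.470 = 171.2; c'Δl = 21.74; W sinα = 80.6
Slice 6: Δl = 3.0/cos31.5° = 3.518 m; N'_6 = 214·cos31.5° − 8·3.518 = 154.3; c'Δl = 30.96; W sinα = 111.8
Slice 7: Δl = 2.8/cos43.9° = 3.886 m; N'_7 = 81·cos43.9° − 11·3.886 = 15.6; c'Δl = 34.20; W sinα = 56.2
Σc'Δl = 178.0 kN/m; ΣN' = 746.2 kN/m; ΣW sinα = 295.6 kN/m
Resisting = 178.0 + 746.2·tan33.6° = 178.0 + 495.8 = 673.8 kN/m
FS = 673.8 / 295.6 = 2.279

FS = 2.28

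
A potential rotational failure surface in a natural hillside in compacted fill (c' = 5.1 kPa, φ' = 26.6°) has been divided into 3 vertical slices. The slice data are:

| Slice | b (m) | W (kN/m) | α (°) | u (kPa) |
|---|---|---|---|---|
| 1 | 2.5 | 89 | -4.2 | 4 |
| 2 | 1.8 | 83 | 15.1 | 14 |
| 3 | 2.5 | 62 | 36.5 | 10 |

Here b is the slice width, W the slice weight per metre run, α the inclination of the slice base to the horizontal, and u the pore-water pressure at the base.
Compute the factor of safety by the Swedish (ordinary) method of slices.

FS = 2.19

Ordinary method of slices: FS = Σ[c'·Δl_i + (W_i cosα_i − u_i·Δl_i)·tanφ'] / Σ W_i sinα_i, with Δl_i = b_i / cosα_i.
Slice 1: Δl = 2.5/cos(-4.2°) = 2.507 m; N'_1 = 89·cos(-4.2°) − 4·2.507 = 78.7; c'Δl = 12.78; W sinα = -6.5
Slice 2: Δl = 1.8/cos15.1° = 1.864 m; N'_2 = 83·cos15.1° − 14·1.864 = 54.0; c'Δl = 9.51; W sinα = 21.6
Slice 3: Δl = 2.5/cos36.5° = 3.110 m; N'_3 = 62·cos36.5° − 10·3.110 = 18.7; c'Δl = 15.86; W sinα = 36.9
Σc'Δl = 38.2 kN/m; ΣN' = 151.5 kN/m; ΣW sinα = 52.0 kN/m
Resisting = 38.2 + 151.5·tan26.6° = 38.2 + 75.9 = 114.0 kN/m
FS = 114.0 / 52.0 = 2.193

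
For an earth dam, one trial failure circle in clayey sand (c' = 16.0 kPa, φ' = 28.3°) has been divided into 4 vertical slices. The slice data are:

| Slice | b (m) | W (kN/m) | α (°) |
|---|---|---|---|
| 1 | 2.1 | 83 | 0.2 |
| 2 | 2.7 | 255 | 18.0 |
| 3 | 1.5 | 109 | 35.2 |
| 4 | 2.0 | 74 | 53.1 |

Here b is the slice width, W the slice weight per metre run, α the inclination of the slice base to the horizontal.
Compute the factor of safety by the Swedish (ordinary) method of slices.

FS = 2.03

Ordinary method of slices: FS = Σ[c'·Δl_i + (W_i cosα_i)·tanφ'] / Σ W_i sinα_i, with Δl_i = b_i / cosα_i.
Slice 1: Δl = 2.1/cos0.2° = 2.100 m; N'_1 = 83·cos0.2° = 83.0; c'Δl = 33.60; W sinα = 0.3
Slice 2: Δl = 2.7/cos18.0° = 2.839 m; N'_2 = 255·cos18.0° = 242.5; c'Δl = 45.42; W sinα = 78.8
Slice 3: Δl = 1.5/cos35.2° = 1.836 m; N'_3 = 109·cos35.2° = 89.1; c'Δl = 29.37; W sinα = 62.8
Slice 4: Δl = 2.0/cos53.1° = 3.331 m; N'_4 = 74·cos53.1° = 44.4; c'Δl = 53.30; W sinα = 59.2
Σc'Δl = 161.7 kN/m; ΣN' = 459.0 kN/m; ΣW sinα = 201.1 kN/m
Resisting = 161.7 + 459.0·tan28.3° = 161.7 + 247.2 = 408.8 kN/m
FS = 408.8 / 201.1 = 2.033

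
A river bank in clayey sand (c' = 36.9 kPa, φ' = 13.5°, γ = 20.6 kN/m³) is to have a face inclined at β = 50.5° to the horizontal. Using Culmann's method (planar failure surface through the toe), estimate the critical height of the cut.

Culmann's analysis gives the critical failure plane at α_cr = (β + φ')/2 = (50.5 + 13.5)/2 = 32.0°, and the critical height
H_c = (4c'/γ) · sinβ cosφ' / [1 − cos(β − φ')]
    = (4·36.9/20.6) · sin50.5°·cos13.5° / [1 − cos(37.0°)]
    = 7.165 · 0.7716·0.9724 / [1 − 0.7986]
    = 7.165 · 0.7503 / 0.2014
    = 26.70 m

H_c = 26.70 m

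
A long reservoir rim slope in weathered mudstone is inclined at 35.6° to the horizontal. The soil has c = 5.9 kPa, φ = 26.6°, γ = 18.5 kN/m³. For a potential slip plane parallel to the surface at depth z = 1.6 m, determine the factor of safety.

For an infinite slope with a slip plane parallel to the surface (no pore pressure): FS = [c + γz cos²β tanφ] / [γz sinβ cosβ].
γz = 18.5·1.6 = 29.60 kN/m²
Numerator = 5.9 + 29.60·cos²35.6°·tan26.6° = 5.9 + 29.60·0.6611·0.5008 = 15.700 kPa
Denominator = 29.60·sin35.6°·cos35.6° = 29.60·0.5821·0.8131 = 14.010 kPa
FS = 15.700 / 14.010 = 1.121

FS = 1.12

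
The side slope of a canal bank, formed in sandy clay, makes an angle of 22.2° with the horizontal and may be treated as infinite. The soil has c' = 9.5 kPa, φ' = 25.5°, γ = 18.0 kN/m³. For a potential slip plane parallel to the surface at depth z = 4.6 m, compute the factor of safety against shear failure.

FS = 1.50

For an infinite slope with a slip plane parallel to the surface (no pore pressure): FS = [c' + γz cos²β tanφ'] / [γz sinβ cosβ].
γz = 18.0·4.6 = 82.80 kN/m²
Numerator = 9.5 + 82.80·cos²22.2°·tan25.5° = 9.5 + 82.80·0.8572·0.4770 = 43.355 kPa
Denominator = 82.80·sin22.2°·cos22.2° = 82.80·0.3778·0.9259 = 28.966 kPa
FS = 43.355 / 28.966 = 1.497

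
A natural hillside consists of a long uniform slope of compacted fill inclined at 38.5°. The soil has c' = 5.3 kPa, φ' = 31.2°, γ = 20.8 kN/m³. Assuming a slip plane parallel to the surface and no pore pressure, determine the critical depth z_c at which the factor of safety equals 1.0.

Setting FS = 1.00 in FS = [c' + γz cos²β tanφ'] / [γz sinβ cosβ] and solving for z:
z = c' / [γ cosβ (FS·sinβ − cosβ·tanφ')]
  = 5.3 / [20.8·cos38.5°·(1.00·sin38.5° − cos38.5°·tan31.2°)]
  = 5.3 / [20.8·0.7826·(1.00·0.6225 − 0.7826·0.6056)]
  = 5.3 / 2.4181 = 2.192 m

z_c = 2.19 m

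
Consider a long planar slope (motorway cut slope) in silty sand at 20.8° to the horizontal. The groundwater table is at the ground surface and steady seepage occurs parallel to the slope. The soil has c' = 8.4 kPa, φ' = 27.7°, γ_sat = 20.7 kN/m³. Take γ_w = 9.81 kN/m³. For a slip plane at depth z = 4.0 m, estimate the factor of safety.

FS = 1.03

With seepage parallel to the slope and the water table at the surface, the effective normal stress on the slip plane uses the buoyant unit weight γ' = γ_sat − γ_w while the driving shear stress uses γ_sat:
FS = [c' + γ' z cos²β tanφ'] / [γ_sat z sinβ cosβ]
γ' = 20.7 − 9.81 = 10.89 kN/m³
Numerator = 8.4 + 10.89·4.0·cos²20.8°·tan27.7° = 8.4 + 10.89·4.0·0.8739·0.5250 = 28.386 kPa
Denominator = 20.7·4.0·sin20.8°·cos20.8° = 20.7·4.0·0.3551·0.9348 = 27.487 kPa
FS = 28.386 / 27.487 = 1.033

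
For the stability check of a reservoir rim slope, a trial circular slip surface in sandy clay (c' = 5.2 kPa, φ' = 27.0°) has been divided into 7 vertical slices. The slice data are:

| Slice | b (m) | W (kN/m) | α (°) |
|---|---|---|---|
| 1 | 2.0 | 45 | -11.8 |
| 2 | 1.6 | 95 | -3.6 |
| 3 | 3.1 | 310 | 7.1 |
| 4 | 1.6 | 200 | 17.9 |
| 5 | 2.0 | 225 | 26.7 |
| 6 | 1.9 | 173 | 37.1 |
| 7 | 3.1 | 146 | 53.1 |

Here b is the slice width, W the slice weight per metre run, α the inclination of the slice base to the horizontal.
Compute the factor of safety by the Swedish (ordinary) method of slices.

FS = 1.57

Ordinary method of slices: FS = Σ[c'·Δl_i + (W_i cosα_i)·tanφ'] / Σ W_i sinα_i, with Δl_i = b_i / cosα_i.
Slice 1: Δl = 2.0/cos(-11.8°) = 2.043 m; N'_1 = 45·cos(-11.8°) = 44.0; c'Δl = 10.62; W sinα = -9.2
Slice 2: Δl = 1.6/cos(-3.6°) = 1.603 m; N'_2 = 95·cos(-3.6°) = 94.8; c'Δl = 8.34; W sinα = -6.0
Slice 3: Δl = 3.1/cos7.1° = 3.124 m; N'_3 = 310·cos7.1° = 307.6; c'Δl = 16.24; W sinα = 38.3
Slice 4: Δl = 1.6/cos17.9° = 1.681 m; N'_4 = 200·cos17.9° = 190.3; c'Δl = 8.74; W sinα = 61.5
Slice 5: Δl = 2.0/cos26.7° = 2.239 m; N'_5 = 225·cos26.7° = 201.0; c'Δl = 11.64; W sinα = 101.1
Slice 6: Δl = 1.9/cos37.1° = 2.382 m; N'_6 = 173·cos37.1° = 138.0; c'Δl = 12.39; W sinα = 104.4
Slice 7: Δl = 3.1/cos53.1° = 5.163 m; N'_7 = 146·cos53.1° = 87.7; c'Δl = 26.85; W sinα = 116.8
Σc'Δl = 94.8 kN/m; ΣN' = 1063.5 kN/m; ΣW sinα = 406.8 kN/m
Resisting = 94.8 + 1063.5·tan27.0° = 94.8 + 541.9 = 636.7 kN/m
FS = 636.7 / 406.8 = 1.565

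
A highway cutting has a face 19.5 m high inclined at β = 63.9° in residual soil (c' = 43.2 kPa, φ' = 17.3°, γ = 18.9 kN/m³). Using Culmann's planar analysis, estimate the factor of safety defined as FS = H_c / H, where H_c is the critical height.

FS = 1.28

H_c = (4c'/γ) · sinβ cosφ' / [1 − cos(β − φ')]
    = (4·43.2/18.9) · sin63.9°·cos17.3° / [1 − cos46.6°]
    = 9.143 · 0.8574 / 0.3129 = 25.05 m
FS = H_c / H = 25.05 / 19.5 = 1.285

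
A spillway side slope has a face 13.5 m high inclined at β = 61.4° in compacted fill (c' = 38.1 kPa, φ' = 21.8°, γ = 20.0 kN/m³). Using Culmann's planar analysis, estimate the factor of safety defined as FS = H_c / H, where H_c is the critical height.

H_c = (4c'/γ) · sinβ cosφ' / [1 − cos(β − φ')]
    = (4·38.1/20.0) · sin61.4°·cos21.8° / [1 − cos39.6°]
    = 7.620 · 0.8152 / 0.2295 = 27.07 m
FS = H_c / H = 27.07 / 13.5 = 2.005

FS = 2.01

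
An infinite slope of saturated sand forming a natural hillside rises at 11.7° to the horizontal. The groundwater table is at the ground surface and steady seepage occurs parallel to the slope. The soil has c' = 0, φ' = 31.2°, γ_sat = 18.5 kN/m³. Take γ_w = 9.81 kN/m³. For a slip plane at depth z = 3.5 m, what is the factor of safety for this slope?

With seepage parallel to the slope and the water table at the surface, the effective normal stress on the slip plane uses the buoyant unit weight γ' = γ_sat − γ_w while the driving shear stress uses γ_sat:
FS = [c' + γ' z cos²β tanφ'] / [γ_sat z sinβ cosβ]
(For c' = 0 this reduces to FS = (γ'/γ_sat)·tanφ'/tanβ.)
γ' = 18.5 − 9.81 = 8.69 kN/m³
Numerator = 0.0 + 8.69·3.5·cos²11.7°·tan31.2° = 0.0 + 8.69·3.5·0.9589·0.6056 = 17.662 kPa
Denominator = 18.5·3.5·sin11.7°·cos11.7° = 18.5·3.5·0.2028·0.9792 = 12.858 kPa
FS = 17.662 / 12.858 = 1.374

FS = 1.37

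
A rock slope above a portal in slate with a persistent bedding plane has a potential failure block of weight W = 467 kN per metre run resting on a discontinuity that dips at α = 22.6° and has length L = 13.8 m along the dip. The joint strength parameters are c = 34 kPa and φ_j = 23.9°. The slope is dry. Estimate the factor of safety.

Resolving the block weight along and normal to the plane and applying the Mohr–Coulomb strength on the joint:
N' = W cosα = 467·cos22.6° = 431.1 kN/m
Driving force T = W sinα = 467·sin22.6° = 179.5 kN/m
Resisting force R = c·L + N'·tanφ_j = 34·13.8 + 431.1·tan23.9° = 469.2 + 191.1 = 660.3 kN/m
FS = R / T = 660.3 / 179.5 = 3.679

FS = 3.68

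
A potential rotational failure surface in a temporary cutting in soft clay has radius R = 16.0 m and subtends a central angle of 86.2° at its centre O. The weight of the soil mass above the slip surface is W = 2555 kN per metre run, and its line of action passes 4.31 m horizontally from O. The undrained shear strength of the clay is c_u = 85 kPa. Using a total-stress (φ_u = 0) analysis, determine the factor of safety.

FS = 2.97

Taking moments about the centre O, the resisting moment is provided by the undrained shear strength acting along the arc:
Arc length L_a = R·θ = 16.0·(86.2°·π/180) = 16.0·1.5045 = 24.07 m
M_R = c_u·L_a·R = 85·24.07·16.0 = 32737.4 kN·m/m
M_D = W·d = 2555·4.31 = 11012.0 kN·m/m
FS = M_R / M_D = 32737.4 / 11012.0 = 2.973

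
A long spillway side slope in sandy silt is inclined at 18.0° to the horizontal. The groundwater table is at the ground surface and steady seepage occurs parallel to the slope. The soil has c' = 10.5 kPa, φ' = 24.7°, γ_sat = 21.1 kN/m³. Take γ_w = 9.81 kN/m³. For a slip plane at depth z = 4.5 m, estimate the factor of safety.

FS = 1.13

With seepage parallel to the slope and the water table at the surface, the effective normal stress on the slip plane uses the buoyant unit weight γ' = γ_sat − γ_w while the driving shear stress uses γ_sat:
FS = [c' + γ' z cos²β tanφ'] / [γ_sat z sinβ cosβ]
γ' = 21.1 − 9.81 = 11.29 kN/m³
Numerator = 10.5 + 11.29·4.5·cos²18.0°·tan24.7° = 10.5 + 11.29·4.5·0.9045·0.4599 = 31.636 kPa
Denominator = 21.1·4.5·sin18.0°·cos18.0° = 21.1·4.5·0.3090·0.9511 = 27.905 kPa
FS = 31.636 / 27.905 = 1.134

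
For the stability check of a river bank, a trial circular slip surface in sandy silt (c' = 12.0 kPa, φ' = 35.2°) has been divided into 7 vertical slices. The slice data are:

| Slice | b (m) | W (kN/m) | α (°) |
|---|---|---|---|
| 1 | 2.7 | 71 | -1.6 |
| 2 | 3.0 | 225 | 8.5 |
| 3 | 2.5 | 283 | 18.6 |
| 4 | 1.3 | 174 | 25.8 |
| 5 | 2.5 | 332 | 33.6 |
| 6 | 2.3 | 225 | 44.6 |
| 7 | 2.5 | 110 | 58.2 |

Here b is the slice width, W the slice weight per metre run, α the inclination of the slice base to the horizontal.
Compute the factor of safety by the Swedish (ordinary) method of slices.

FS = 1.75

Ordinary method of slices: FS = Σ[c'·Δl_i + (W_i cosα_i)·tanφ'] / Σ W_i sinα_i, with Δl_i = b_i / cosα_i.
Slice 1: Δl = 2.7/cos(-1.6°) = 2.701 m; N'_1 = 71·cos(-1.6°) = 71.0; c'Δl = 32.41; W sinα = -2.0
Slice 2: Δl = 3.0/cos8.5° = 3.033 m; N'_2 = 225·cos8.5° = 222.5; c'Δl = 36.40; W sinα = 33.3
Slice 3: Δl = 2.5/cos18.6° = 2.638 m; N'_3 = 283·cos18.6° = 268.2; c'Δl = 31.65; W sinα = 90.3
Slice 4: Δl = 1.3/cos25.8° = 1.444 m; N'_4 = 174·cos25.8° = 156.7; c'Δl = 17.33; W sinα = 75.7
Slice 5: Δl = 2.5/cos33.6° = 3.001 m; N'_5 = 332·cos33.6° = 276.5; c'Δl = 36.02; W sinα = 183.7
Slice 6: Δl = 2.3/cos44.6° = 3.230 m; N'_6 = 225·cos44.6° = 160.2; c'Δl = 38.76; W sinα = 158.0
Slice 7: Δl = 2.5/cos58.2° = 4.744 m; N'_7 = 110·cos58.2° = 58.0; c'Δl = 56.93; W sinα = 93.5
Σc'Δl = 249.5 kN/m; ΣN' = 1213.1 kN/m; ΣW sinα = 632.5 kN/m
Resisting = 249.5 + 1213.1·tan35.2° = 249.5 + 855.7 = 1105.2 kN/m
FS = 1105.2 / 632.5 = 1.747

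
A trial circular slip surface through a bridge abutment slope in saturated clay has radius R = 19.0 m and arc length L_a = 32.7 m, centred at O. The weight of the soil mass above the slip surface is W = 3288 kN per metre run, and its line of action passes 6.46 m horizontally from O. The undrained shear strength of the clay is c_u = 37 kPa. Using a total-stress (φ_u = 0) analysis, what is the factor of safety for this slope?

FS = 1.08

Taking moments about the centre O, the resisting moment is provided by the undrained shear strength acting along the arc:
M_R = c_u·L_a·R = 37·32.70·19.0 = 22988.1 kN·m/m
M_D = W·d = 3288·6.46 = 21240.5 kN·m/m
FS = M_R / M_D = 22988.1 / 21240.5 = 1.082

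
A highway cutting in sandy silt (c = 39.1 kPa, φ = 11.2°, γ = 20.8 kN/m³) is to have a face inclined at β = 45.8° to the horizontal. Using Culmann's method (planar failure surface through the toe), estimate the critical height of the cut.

Culmann's analysis gives the critical failure plane at α_cr = (β + φ)/2 = (45.8 + 11.2)/2 = 28.5°, and the critical height
H_c = (4c/γ) · sinβ cosφ / [1 − cos(β − φ)]
    = (4·39.1/20.8) · sin45.8°·cos11.2° / [1 − cos(34.6°)]
    = 7.519 · 0.7169·0.9810 / [1 − 0.8231]
    = 7.519 · 0.7033 / 0.1769
    = 29.90 m

H_c = 29.90 m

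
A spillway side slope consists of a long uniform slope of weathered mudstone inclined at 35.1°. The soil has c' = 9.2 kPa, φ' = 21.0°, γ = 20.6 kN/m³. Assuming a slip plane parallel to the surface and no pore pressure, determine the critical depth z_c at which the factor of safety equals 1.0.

z_c = 2.09 m

Setting FS = 1.00 in FS = [c' + γz cos²β tanφ'] / [γz sinβ cosβ] and solving for z:
z = c' / [γ cosβ (FS·sinβ − cosβ·tanφ')]
  = 9.2 / [20.6·cos35.1°·(1.00·sin35.1° − cos35.1°·tan21.0°)]
  = 9.2 / [20.6·0.8181·(1.00·0.5750 − 0.8181·0.3839)]
  = 9.2 / 4.3980 = 2.092 m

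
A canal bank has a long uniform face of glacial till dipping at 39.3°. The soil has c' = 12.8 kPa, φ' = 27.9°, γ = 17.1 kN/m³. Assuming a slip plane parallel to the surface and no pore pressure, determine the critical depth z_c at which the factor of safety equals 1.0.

z_c = 4.33 m

Setting FS = 1.00 in FS = [c' + γz cos²β tanφ'] / [γz sinβ cosβ] and solving for z:
z = c' / [γ cosβ (FS·sinβ − cosβ·tanφ')]
  = 12.8 / [17.1·cos39.3°·(1.00·sin39.3° − cos39.3°·tan27.9°)]
  = 12.8 / [17.1·0.7738·(1.00·0.6334 − 0.7738·0.5295)]
  = 12.8 / 2.9595 = 4.325 m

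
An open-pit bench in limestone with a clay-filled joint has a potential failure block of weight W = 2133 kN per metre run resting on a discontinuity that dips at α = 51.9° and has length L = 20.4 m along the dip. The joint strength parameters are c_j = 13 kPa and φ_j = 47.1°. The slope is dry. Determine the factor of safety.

FS = 1.00

Resolving the block weight along and normal to the plane and applying the Mohr–Coulomb strength on the joint:
N' = W cosα = 2133·cos51.9° = 1316.1 kN/m
Driving force T = W sinα = 2133·sin51.9° = 1678.5 kN/m
Resisting force R = c_j·L + N'·tanφ_j = 13·20.4 + 1316.1·tan47.1° = 265.2 + 1416.3 = 1681.5 kN/m
FS = R / T = 1681.5 / 1678.5 = 1.002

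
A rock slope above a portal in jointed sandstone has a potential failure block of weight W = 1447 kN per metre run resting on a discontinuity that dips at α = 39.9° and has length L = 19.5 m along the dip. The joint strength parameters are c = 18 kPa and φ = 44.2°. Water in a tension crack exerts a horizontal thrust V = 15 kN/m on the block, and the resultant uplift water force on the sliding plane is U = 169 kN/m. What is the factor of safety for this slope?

FS = 1.34

Resolving the block weight along and normal to the plane and applying the Mohr–Coulomb strength on the joint:
N' = W cosα − U − V sinα = 1447·cos39.9° − 169 − 15·sin39.9° = 931.5 kN/m
Driving force T = W sinα + V cosα = 1447·sin39.9° + 15·cos39.9° = 939.7 kN/m
Resisting force R = c·L + N'·tanφ = 18·19.5 + 931.5·tan44.2° = 351.0 + 905.8 = 1256.8 kN/m
FS = R / T = 1256.8 / 939.7 = 1.337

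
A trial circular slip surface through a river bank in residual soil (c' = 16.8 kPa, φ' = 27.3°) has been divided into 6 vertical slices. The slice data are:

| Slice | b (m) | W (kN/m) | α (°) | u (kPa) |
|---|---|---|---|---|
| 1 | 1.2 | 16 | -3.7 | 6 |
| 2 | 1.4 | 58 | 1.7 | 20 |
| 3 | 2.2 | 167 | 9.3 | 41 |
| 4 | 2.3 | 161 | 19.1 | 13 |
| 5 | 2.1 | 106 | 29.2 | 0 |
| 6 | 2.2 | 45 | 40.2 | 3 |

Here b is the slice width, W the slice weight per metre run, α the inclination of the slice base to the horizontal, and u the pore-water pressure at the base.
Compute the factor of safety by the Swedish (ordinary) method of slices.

Ordinary method of slices: FS = Σ[c'·Δl_i + (W_i cosα_i − u_i·Δl_i)·tanφ'] / Σ W_i sinα_i, with Δl_i = b_i / cosα_i.
Slice 1: Δl = 1.2/cos(-3.7°) = 1.203 m; N'_1 = 16·cos(-3.7°) − 6·1.203 = 8.8; c'Δl = 20.20; W sinα = -1.0
Slice 2: Δl = 1.4/cos1.7° = 1.401 m; N'_2 = 58·cos1.7° − 20·1.401 = 30.0; c'Δl = 23.53; W sinα = 1.7
Slice 3: Δl = 2.2/cos9.3° = 2.229 m; N'_3 = 167·cos9.3° − 41·2.229 = 73.4; c'Δl = 37.45; W sinα = 27.0
Slice 4: Δl = 2.3/cos19.1° = 2.434 m; N'_4 = 161·cos19.1° − 13·2.434 = 120.5; c'Δl = 40.89; W sinα = 52.7
Slice 5: Δl = 2.1/cos29.2° = 2.406 m; N'_5 = 106·cos29.2° − 0·2.406 = 92.5; c'Δl = 40.42; W sinα = 51.7
Slice 6: Δl = 2.2/cos40.2° = 2.880 m; N'_6 = 45·cos40.2° − 3·2.880 = 25.7; c'Δl = 48.39; W sinα = 29.0
Σc'Δl = 210.9 kN/m; ΣN' = 350.9 kN/m; ΣW sinα = 161.1 kN/m
Resisting = 210.9 + 350.9·tan27.3° = 210.9 + 181.1 = 392.0 kN/m
FS = 392.0 / 161.1 = 2.433

FS = 2.43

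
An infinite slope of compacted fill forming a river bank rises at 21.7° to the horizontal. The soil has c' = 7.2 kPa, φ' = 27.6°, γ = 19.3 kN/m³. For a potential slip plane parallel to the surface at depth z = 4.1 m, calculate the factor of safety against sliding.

FS = 1.58

For an infinite slope with a slip plane parallel to the surface (no pore pressure): FS = [c' + γz cos²β tanφ'] / [γz sinβ cosβ].
γz = 19.3·4.1 = 79.13 kN/m²
Numerator = 7.2 + 79.13·cos²21.7°·tan27.6° = 7.2 + 79.13·0.8633·0.5228 = 42.913 kPa
Denominator = 79.13·sin21.7°·cos21.7° = 79.13·0.3697·0.9291 = 27.185 kPa
FS = 42.913 / 27.185 = 1.579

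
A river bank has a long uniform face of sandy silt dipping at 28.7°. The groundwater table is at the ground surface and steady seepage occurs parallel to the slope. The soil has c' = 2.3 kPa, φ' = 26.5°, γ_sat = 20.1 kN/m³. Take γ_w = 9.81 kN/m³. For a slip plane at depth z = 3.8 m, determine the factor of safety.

FS = 0.54

With seepage parallel to the slope and the water table at the surface, the effective normal stress on the slip plane uses the buoyant unit weight γ' = γ_sat − γ_w while the driving shear stress uses γ_sat:
FS = [c' + γ' z cos²β tanφ'] / [γ_sat z sinβ cosβ]
γ' = 20.1 − 9.81 = 10.29 kN/m³
Numerator = 2.3 + 10.29·3.8·cos²28.7°·tan26.5° = 2.3 + 10.29·3.8·0.7694·0.4986 = 17.300 kPa
Denominator = 20.1·3.8·sin28.7°·cos28.7° = 20.1·3.8·0.4802·0.8771 = 32.173 kPa
FS = 17.300 / 32.173 = 0.538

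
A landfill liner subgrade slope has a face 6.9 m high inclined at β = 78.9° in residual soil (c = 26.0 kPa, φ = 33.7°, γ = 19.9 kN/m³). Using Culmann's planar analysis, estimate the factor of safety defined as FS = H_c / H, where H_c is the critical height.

H_c = (4c/γ) · sinβ cosφ / [1 − cos(β − φ)]
    = (4·26.0/19.9) · sin78.9°·cos33.7° / [1 − cos45.2°]
    = 5.226 · 0.8164 / 0.2954 = 14.45 m
FS = H_c / H = 14.45 / 6.9 = 2.093

FS = 2.09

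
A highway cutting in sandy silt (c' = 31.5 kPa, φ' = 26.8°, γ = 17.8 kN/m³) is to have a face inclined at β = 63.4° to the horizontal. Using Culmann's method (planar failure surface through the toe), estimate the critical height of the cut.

H_c = 28.65 m

Culmann's analysis gives the critical failure plane at α_cr = (β + φ')/2 = (63.4 + 26.8)/2 = 45.1°, and the critical height
H_c = (4c'/γ) · sinβ cosφ' / [1 − cos(β − φ')]
    = (4·31.5/17.8) · sin63.4°·cos26.8° / [1 − cos(36.6°)]
    = 7.079 · 0.8942·0.8926 / [1 − 0.8028]
    = 7.079 · 0.7981 / 0.1972
    = 28.65 m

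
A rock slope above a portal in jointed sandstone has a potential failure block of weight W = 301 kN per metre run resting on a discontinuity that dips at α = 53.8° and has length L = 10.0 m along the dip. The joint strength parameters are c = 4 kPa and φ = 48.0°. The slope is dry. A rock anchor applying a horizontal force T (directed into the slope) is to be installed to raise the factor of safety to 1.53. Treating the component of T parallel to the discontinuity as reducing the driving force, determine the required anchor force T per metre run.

Resolving forces along and normal to the sliding plane, with the horizontal anchor force T adding T·sinα to the effective normal force and T·cosα acting up the plane against the driving force:
FS = [cL + (W cosα + T sinα) tanφ] / [W sinα − T cosα]
Without the anchor: N' = 177.8 kN/m, driving T_d = 242.9 kN/m, resisting R = 4·10.0 + 177.8·tan48.0° = 237.4 kN/m, FS = 0.98.
Setting FS = 1.53 and solving for T:
1.53·(242.9 − T cos53.8°) = 237.4 + T sin53.8°·tan48.0°
T·(sin53.8°·tan48.0° + 1.53·cos53.8°) = 1.53·242.9 − 237.4
T·(0.8070·1.1106 + 1.53·0.5906) = 371.6 − 237.4 = 134.2
T·1.7998 = 134.2
T = 74.6 kN/m

T = 75 kN/m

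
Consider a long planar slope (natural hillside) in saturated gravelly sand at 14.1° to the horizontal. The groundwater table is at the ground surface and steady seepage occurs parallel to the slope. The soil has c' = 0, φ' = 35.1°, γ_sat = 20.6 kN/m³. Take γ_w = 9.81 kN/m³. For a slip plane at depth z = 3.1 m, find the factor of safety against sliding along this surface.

FS = 1.47

With seepage parallel to the slope and the water table at the surface, the effective normal stress on the slip plane uses the buoyant unit weight γ' = γ_sat − γ_w while the driving shear stress uses γ_sat:
FS = [c' + γ' z cos²β tanφ'] / [γ_sat z sinβ cosβ]
(For c' = 0 this reduces to FS = (γ'/γ_sat)·tanφ'/tanβ.)
γ' = 20.6 − 9.81 = 10.79 kN/m³
Numerator = 0.0 + 10.79·3.1·cos²14.1°·tan35.1° = 0.0 + 10.79·3.1·0.9407·0.7028 = 22.113 kPa
Denominator = 20.6·3.1·sin14.1°·cos14.1° = 20.6·3.1·0.2436·0.9699 = 15.089 kPa
FS = 22.113 / 15.089 = 1.466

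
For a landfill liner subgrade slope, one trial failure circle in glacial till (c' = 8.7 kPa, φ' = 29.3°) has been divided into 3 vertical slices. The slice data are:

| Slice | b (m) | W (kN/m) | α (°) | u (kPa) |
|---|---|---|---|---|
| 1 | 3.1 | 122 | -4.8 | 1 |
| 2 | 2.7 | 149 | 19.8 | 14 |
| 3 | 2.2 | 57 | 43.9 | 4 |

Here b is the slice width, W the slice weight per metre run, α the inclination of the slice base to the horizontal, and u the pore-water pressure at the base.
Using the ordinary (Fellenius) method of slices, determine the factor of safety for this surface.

Ordinary method of slices: FS = Σ[c'·Δl_i + (W_i cosα_i − u_i·Δl_i)·tanφ'] / Σ W_i sinα_i, with Δl_i = b_i / cosα_i.
Slice 1: Δl = 3.1/cos(-4.8°) = 3.111 m; N'_1 = 122·cos(-4.8°) − 1·3.111 = 118.5; c'Δl = 27.06; W sinα = -10.2
Slice 2: Δl = 2.7/cos19.8° = 2.870 m; N'_2 = 149·cos19.8° − 14·2.870 = 100.0; c'Δl = 24.97; W sinα = 50.5
Slice 3: Δl = 2.2/cos43.9° = 3.053 m; N'_3 = 57·cos43.9° − 4·3.053 = 28.9; c'Δl = 26.56; W sinα = 39.5
Σc'Δl = 78.6 kN/m; ΣN' = 247.3 kN/m; ΣW sinα = 79.8 kN/m
Resisting = 78.6 + 247.3·tan29.3° = 78.6 + 138.8 = 217.4 kN/m
FS = 217.4 / 79.8 = 2.725

FS = 2.72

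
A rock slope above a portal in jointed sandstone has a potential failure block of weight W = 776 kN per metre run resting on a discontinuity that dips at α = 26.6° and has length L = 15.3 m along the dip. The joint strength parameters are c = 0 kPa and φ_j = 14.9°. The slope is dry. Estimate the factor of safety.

Resolving the block weight along and normal to the plane and applying the Mohr–Coulomb strength on the joint:
N' = W cosα = 776·cos26.6° = 693.9 kN/m
Driving force T = W sinα = 776·sin26.6° = 347.5 kN/m
Resisting force R = c·L + N'·tanφ_j = 0·15.3 + 693.9·tan14.9° = 0.0 + 184.6 = 184.6 kN/m
FS = R / T = 184.6 / 347.5 = 0.531

FS = 0.53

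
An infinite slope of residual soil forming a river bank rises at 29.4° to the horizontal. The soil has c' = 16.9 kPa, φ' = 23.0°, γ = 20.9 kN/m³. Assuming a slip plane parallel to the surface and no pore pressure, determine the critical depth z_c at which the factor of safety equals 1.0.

Setting FS = 1.00 in FS = [c' + γz cos²β tanφ'] / [γz sinβ cosβ] and solving for z:
z = c' / [γ cosβ (FS·sinβ − cosβ·tanφ')]
  = 16.9 / [20.9·cos29.4°·(1.00·sin29.4° − cos29.4°·tan23.0°)]
  = 16.9 / [20.9·0.8712·(1.00·0.4909 − 0.8712·0.4245)]
  = 16.9 / 2.2050 = 7.665 m

z_c = 7.66 m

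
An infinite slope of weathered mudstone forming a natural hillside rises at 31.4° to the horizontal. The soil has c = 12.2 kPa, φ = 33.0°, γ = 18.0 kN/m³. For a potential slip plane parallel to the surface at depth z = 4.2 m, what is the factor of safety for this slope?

FS = 1.43

For an infinite slope with a slip plane parallel to the surface (no pore pressure): FS = [c + γz cos²β tanφ] / [γz sinβ cosβ].
γz = 18.0·4.2 = 75.60 kN/m²
Numerator = 12.2 + 75.60·cos²31.4°·tan33.0° = 12.2 + 75.60·0.7285·0.6494 = 47.968 kPa
Denominator = 75.60·sin31.4°·cos31.4° = 75.60·0.5210·0.8536 = 33.620 kPa
FS = 47.968 / 33.620 = 1.427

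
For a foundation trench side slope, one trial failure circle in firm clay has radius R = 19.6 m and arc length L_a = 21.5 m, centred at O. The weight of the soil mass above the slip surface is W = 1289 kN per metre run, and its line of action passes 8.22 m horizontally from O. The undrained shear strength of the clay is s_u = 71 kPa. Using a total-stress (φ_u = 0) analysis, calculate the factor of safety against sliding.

FS = 2.82

Taking moments about the centre O, the resisting moment is provided by the undrained shear strength acting along the arc:
M_R = s_u·L_a·R = 71·21.50·19.6 = 29919.4 kN·m/m
M_D = W·d = 1289·8.22 = 10595.6 kN·m/m
FS = M_R / M_D = 29919.4 / 10595.6 = 2.824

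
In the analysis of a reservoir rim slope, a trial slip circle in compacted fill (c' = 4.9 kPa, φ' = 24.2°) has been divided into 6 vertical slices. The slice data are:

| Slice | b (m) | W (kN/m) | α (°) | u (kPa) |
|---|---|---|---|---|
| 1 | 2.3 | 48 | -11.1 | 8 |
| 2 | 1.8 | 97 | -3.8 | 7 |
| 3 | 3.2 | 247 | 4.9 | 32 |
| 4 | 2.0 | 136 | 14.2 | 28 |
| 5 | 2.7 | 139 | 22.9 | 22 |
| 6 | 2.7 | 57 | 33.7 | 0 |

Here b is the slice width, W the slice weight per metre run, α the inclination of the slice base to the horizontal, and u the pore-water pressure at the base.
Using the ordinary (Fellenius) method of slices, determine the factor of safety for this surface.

Ordinary method of slices: FS = Σ[c'·Δl_i + (W_i cosα_i − u_i·Δl_i)·tanφ'] / Σ W_i sinα_i, with Δl_i = b_i / cosα_i.
Slice 1: Δl = 2.3/cos(-11.1°) = 2.344 m; N'_1 = 48·cos(-11.1°) − 8·2.344 = 28.4; c'Δl = 11.48; W sinα = -9.2
Slice 2: Δl = 1.8/cos(-3.8°) = 1.804 m; N'_2 = 97·cos(-3.8°) − 7·1.804 = 84.2; c'Δl = 8.84; W sinα = -6.4
Slice 3: Δl = 3.2/cos4.9° = 3.212 m; N'_3 = 247·cos4.9° − 32·3.212 = 143.3; c'Δl = 15.74; W sinα = 21.1
Slice 4: Δl = 2.0/cos14.2° = 2.063 m; N'_4 = 136·cos14.2° − 28·2.063 = 74.1; c'Δl = 10.11; W sinα = 33.4
Slice 5: Δl = 2.7/cos22.9° = 2.931 m; N'_5 = 139·cos22.9° − 22·2.931 = 63.6; c'Δl = 14.36; W sinα = 54.1
Slice 6: Δl = 2.7/cos33.7° = 3.245 m; N'_6 = 57·cos33.7° − 0·3.245 = 47.4; c'Δl = 15.90; W sinα = 31.6
Σc'Δl = 76.4 kN/m; ΣN' = 440.9 kN/m; ΣW sinα = 124.5 kN/m
Resisting = 76.4 + 440.9·tan24.2° = 76.4 + 198.1 = 274.6 kN/m
FS = 274.6 / 124.5 = 2.205

FS = 2.21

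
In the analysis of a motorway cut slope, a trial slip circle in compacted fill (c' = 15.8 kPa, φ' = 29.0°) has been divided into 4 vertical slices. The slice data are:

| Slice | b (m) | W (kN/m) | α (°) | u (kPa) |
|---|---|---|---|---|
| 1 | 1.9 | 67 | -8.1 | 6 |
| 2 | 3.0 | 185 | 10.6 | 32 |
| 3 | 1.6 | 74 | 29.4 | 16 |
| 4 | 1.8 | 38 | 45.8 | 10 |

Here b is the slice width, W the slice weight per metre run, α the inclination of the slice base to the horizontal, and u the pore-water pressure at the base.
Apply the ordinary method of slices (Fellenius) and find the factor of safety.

Ordinary method of slices: FS = Σ[c'·Δl_i + (W_i cosα_i − u_i·Δl_i)·tanφ'] / Σ W_i sinα_i, with Δl_i = b_i / cosα_i.
Slice 1: Δl = 1.9/cos(-8.1°) = 1.919 m; N'_1 = 67·cos(-8.1°) − 6·1.919 = 54.8; c'Δl = 30.32; W sinα = -9.4
Slice 2: Δl = 3.0/cos10.6° = 3.052 m; N'_2 = 185·cos10.6° − 32·3.052 = 84.2; c'Δl = 48.22; W sinα = 34.0
Slice 3: Δl = 1.6/cos29.4° = 1.837 m; N'_3 = 74·cos29.4° − 16·1.837 = 35.1; c'Δl = 29.02; W sinα = 36.3
Slice 4: Δl = 1.8/cos45.8° = 2.582 m; N'_4 = 38·cos45.8° − 10·2.582 = 0.7; c'Δl = 40.79; W sinα = 27.2
Σc'Δl = 148.4 kN/m; ΣN' = 174.8 kN/m; ΣW sinα = 88.2 kN/m
Resisting = 148.4 + 174.8·tan29.0° = 148.4 + 96.9 = 245.2 kN/m
FS = 245.2 / 88.2 = 2.782

FS = 2.78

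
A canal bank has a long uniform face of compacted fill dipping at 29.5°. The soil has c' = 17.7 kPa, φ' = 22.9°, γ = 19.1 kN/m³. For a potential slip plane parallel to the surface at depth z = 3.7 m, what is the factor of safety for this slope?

For an infinite slope with a slip plane parallel to the surface (no pore pressure): FS = [c' + γz cos²β tanφ'] / [γz sinβ cosβ].
γz = 19.1·3.7 = 70.67 kN/m²
Numerator = 17.7 + 70.67·cos²29.5°·tan22.9° = 17.7 + 70.67·0.7575·0.4224 = 40.314 kPa
Denominator = 70.67·sin29.5°·cos29.5° = 70.67·0.4924·0.8704 = 30.288 kPa
FS = 40.314 / 30.288 = 1.331

FS = 1.33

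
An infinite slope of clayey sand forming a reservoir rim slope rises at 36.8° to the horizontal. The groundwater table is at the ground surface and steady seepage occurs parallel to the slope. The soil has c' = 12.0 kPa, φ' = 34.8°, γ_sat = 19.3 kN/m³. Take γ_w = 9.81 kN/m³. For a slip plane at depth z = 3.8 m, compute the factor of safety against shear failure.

With seepage parallel to the slope and the water table at the surface, the effective normal stress on the slip plane uses the buoyant unit weight γ' = γ_sat − γ_w while the driving shear stress uses γ_sat:
FS = [c' + γ' z cos²β tanφ'] / [γ_sat z sinβ cosβ]
γ' = 19.3 − 9.81 = 9.49 kN/m³
Numerator = 12.0 + 9.49·3.8·cos²36.8°·tan34.8° = 12.0 + 9.49·3.8·0.6412·0.6950 = 28.070 kPa
Denominator = 19.3·3.8·sin36.8°·cos36.8° = 19.3·3.8·0.5990·0.8007 = 35.178 kPa
FS = 28.070 / 35.178 = 0.798

FS = 0.80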